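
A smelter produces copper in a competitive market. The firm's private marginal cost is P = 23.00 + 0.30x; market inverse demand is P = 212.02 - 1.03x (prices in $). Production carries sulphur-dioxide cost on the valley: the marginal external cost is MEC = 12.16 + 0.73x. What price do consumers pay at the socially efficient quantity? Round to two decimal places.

P = $123.59

Social marginal cost = private MC + MEC = 35.16 + 1.03x.
Set SMC = demand: 35.16 + 1.03x = 212.02 - 1.03x → x* = 85.8544.
Consumer price on the demand curve at x*: 212.02 − 1.03×85.8544 = 123.5900.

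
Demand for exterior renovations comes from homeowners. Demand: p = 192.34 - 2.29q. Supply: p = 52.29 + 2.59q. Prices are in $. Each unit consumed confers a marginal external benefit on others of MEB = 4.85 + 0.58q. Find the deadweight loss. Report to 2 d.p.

Market equilibrium (private): 52.29 + 2.59q = 192.34 - 2.29q → q_m = 28.6988.
Social marginal benefit = demand + MEB = 197.19 - 1.71q.
Set SMB = MC: 197.19 - 1.71q = 52.29 + 2.59q → q* = 33.6977.
Height of the DWL triangle at q_m is SMB(q_m) − MC(q_m) = MEB(q_m) = 21.4953.
DWL = ½ × 4.9989 × 21.4953 = 53.7264.

DWL = $53.73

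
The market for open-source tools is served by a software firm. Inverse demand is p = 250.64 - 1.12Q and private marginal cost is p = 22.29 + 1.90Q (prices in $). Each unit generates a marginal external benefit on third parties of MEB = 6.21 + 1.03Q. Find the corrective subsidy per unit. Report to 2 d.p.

Social marginal cost = private MC − MEB = 16.08 + 0.87Q.
Set SMC = demand: 16.08 + 0.87Q = 250.64 - 1.12Q → Q* = 117.8693.
The Pigouvian subsidy equals MEB at Q*: 6.21 + 1.03×117.8693 = 127.6154.

subsidy = $127.62 per unit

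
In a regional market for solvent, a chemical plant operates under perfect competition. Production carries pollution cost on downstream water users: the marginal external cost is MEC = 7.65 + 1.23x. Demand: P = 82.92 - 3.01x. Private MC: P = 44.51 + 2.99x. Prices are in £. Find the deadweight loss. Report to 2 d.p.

DWL = £16.67

Market equilibrium (private): 44.51 + 2.99x = 82.92 - 3.01x → x_m = 6.4017.
Social marginal cost = private MC + MEC = 52.16 + 4.22x.
Set SMC = demand: 52.16 + 4.22x = 82.92 - 3.01x → x* = 4.2545.
Height of the DWL triangle at x_m is SMC(x_m) − demand(x_m) = MEC(x_m) = 15.5241.
DWL = ½ × 2.1472 × 15.5241 = 16.6667.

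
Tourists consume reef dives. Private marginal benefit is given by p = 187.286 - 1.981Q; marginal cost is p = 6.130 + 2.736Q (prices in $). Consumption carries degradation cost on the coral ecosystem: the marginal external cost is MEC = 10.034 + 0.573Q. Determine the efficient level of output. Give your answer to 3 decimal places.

Social marginal benefit = demand − MEC = 177.252 - 2.554Q.
Set SMB = MC: 177.252 - 2.554Q = 6.130 + 2.736Q → Q* = 32.3482.

Q* = 32.348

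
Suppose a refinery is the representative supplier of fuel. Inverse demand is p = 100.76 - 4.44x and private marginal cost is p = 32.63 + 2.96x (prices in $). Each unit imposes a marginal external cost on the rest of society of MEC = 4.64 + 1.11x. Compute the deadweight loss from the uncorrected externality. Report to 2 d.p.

DWL = $12.97

Market equilibrium (private): 32.63 + 2.96x = 100.76 - 4.44x → x_m = 9.2068.
Social marginal cost = private MC + MEC = 37.27 + 4.07x.
Set SMC = demand: 37.27 + 4.07x = 100.76 - 4.44x → x* = 7.4606.
The welfare-loss triangle has base |x_m − x*| and height MEC(x_m) (the vertical gap between SMC and demand is zero at x* and MEC at x_m).
DWL = ½ × 1.7462 × 14.8595 = 12.9738.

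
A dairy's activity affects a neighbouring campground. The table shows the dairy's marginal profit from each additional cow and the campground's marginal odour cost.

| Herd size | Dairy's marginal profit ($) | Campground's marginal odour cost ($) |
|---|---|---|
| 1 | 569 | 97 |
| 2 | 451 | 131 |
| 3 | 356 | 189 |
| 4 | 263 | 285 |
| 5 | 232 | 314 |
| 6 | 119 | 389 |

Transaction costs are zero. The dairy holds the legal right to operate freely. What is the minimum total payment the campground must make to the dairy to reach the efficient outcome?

$614

Left alone the dairy would choose level 6 (marginal profit stays positive).
Efficient level: k* = 3 (marginal profit ≥ marginal odour cost through 3).
The campground must at least cover the dairy's forgone profit from cutting 6→3: 263 + 232 + 119 = 614.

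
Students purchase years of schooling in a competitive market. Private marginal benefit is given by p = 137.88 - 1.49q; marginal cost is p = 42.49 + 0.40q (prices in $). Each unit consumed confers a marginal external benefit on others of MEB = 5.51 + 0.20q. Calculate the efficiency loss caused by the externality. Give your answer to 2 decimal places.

Market equilibrium (private): 42.49 + 0.40q = 137.88 - 1.49q → q_m = 50.4709.
Social marginal benefit = demand + MEB = 143.39 - 1.29q.
Set SMB = MC: 143.39 - 1.29q = 42.49 + 0.40q → q* = 59.7041.
Height of the DWL triangle at q_m is SMB(q_m) − MC(q_m) = MEB(q_m) = 15.6042.
DWL = ½ × 9.2332 × 15.6042 = 72.0383.

DWL = $72.04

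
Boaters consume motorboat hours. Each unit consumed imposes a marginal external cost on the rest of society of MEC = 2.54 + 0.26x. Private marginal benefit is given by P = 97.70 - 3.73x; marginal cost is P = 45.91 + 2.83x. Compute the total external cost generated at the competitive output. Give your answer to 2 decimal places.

Market equilibrium (private): 45.91 + 2.83x = 97.70 - 3.73x → x_m = 7.8948.
Total external cost = ∫₀^{x_m} (2.54 + 0.26x) dx = 2.54×7.8948 + ½×0.26×7.8948² = 28.1554.

28.16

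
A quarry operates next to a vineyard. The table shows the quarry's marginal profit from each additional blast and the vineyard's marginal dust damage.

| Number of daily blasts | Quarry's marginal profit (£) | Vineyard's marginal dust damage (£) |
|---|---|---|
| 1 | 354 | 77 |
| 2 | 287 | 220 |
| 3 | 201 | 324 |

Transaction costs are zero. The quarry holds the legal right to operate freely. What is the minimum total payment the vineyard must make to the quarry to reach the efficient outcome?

Left alone the quarry would choose level 3 (marginal profit stays positive).
Efficient level: k* = 2 (marginal profit ≥ marginal dust damage through 2).
The vineyard must at least cover the quarry's forgone profit from cutting 3→2: 201 = 201.

£201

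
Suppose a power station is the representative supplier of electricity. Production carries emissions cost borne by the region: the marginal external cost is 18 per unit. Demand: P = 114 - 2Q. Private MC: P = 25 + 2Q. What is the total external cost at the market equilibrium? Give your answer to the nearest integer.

Market equilibrium (private): 25 + 2Q = 114 - 2Q → Q_m = 22.2500.
Total external cost = MEC × Q_m = 18 × 22.2500 = 400.5000.

401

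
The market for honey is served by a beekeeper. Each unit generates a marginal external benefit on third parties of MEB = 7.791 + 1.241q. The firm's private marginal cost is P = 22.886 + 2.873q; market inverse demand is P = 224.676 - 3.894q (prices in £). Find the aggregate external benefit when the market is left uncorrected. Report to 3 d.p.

Market equilibrium (private): 22.886 + 2.873q = 224.676 - 3.894q → q_m = 29.8197.
Total external benefit = ∫₀^{q_m} (7.791 + 1.241q) dq = 7.791×29.8197 + ½×1.241×29.8197² = 784.0829.

£784.083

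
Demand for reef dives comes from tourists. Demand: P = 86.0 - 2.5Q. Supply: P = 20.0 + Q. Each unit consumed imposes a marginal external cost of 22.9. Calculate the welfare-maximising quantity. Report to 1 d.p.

Q* = 12.3

Social marginal benefit = demand − MEC = 63.1 - 2.5Q.
Set SMB = MC: 63.1 - 2.5Q = 20.0 + Q → Q* = 12.3143.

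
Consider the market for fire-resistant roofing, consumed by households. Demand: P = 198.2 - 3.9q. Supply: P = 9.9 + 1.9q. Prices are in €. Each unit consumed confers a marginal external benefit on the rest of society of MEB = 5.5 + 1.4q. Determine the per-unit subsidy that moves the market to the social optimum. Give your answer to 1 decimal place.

subsidy = €67.2 per unit

Social marginal benefit = demand + MEB = 203.7 - 2.5q.
Set SMB = MC: 203.7 - 2.5q = 9.9 + 1.9q → q* = 44.0455.
The Pigouvian subsidy equals MEB at q*: 5.5 + 1.4×44.0455 = 67.1637.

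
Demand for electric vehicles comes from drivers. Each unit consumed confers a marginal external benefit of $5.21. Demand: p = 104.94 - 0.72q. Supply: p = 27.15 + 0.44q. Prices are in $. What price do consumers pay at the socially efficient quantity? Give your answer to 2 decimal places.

P = $53.42

Social marginal benefit = demand + MEB = 110.15 - 0.72q.
Set SMB = MC: 110.15 - 0.72q = 27.15 + 0.44q → q* = 71.5517.
Consumer price on the demand curve at q*: 104.94 − 0.72×71.5517 = 53.4228.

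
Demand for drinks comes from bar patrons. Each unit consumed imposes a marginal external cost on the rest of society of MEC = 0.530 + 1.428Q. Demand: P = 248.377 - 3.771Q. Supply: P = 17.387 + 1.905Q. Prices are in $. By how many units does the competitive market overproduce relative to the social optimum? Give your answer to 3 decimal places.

Market equilibrium (private): 17.387 + 1.905Q = 248.377 - 3.771Q → Q_m = 40.6959.
Social marginal benefit = demand − MEC = 247.847 - 5.199Q.
Set SMB = MC: 247.847 - 5.199Q = 17.387 + 1.905Q → Q* = 32.4409.
Gap = |40.6959 − 32.4409| = 8.2550.

8.255 units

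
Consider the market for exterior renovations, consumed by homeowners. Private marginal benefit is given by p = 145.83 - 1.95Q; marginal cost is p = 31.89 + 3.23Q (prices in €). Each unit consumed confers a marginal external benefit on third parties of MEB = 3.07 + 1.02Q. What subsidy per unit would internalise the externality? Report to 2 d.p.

Social marginal benefit = demand + MEB = 148.90 - 0.93Q.
Set SMB = MC: 148.90 - 0.93Q = 31.89 + 3.23Q → Q* = 28.1274.
The Pigouvian subsidy equals MEB at Q*: 3.07 + 1.02×28.1274 = 31.7599.

subsidy = €31.76 per unit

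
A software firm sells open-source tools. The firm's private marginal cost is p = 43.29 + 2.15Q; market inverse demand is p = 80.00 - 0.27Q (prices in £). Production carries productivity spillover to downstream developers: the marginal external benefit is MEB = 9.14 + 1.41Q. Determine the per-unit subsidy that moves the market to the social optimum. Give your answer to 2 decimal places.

Social marginal cost = private MC − MEB = 34.15 + 0.74Q.
Set SMC = demand: 34.15 + 0.74Q = 80.00 - 0.27Q → Q* = 45.3960.
The Pigouvian subsidy equals MEB at Q*: 9.14 + 1.41×45.3960 = 73.1484.

subsidy = £73.15 per unit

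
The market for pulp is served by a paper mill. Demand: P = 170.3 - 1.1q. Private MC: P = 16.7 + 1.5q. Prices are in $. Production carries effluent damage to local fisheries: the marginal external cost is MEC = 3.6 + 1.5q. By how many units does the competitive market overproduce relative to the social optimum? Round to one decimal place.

Market equilibrium (private): 16.7 + 1.5q = 170.3 - 1.1q → q_m = 59.0769.
Social marginal cost = private MC + MEC = 20.3 + 3.0q.
Set SMC = demand: 20.3 + 3.0q = 170.3 - 1.1q → q* = 36.5854.
Gap = |59.0769 − 36.5854| = 22.4915.

22.5 units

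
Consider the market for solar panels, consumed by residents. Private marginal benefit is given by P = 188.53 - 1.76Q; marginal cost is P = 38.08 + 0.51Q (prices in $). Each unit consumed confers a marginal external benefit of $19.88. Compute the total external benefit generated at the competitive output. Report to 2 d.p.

$1317.60

Market equilibrium (private): 38.08 + 0.51Q = 188.53 - 1.76Q → Q_m = 66.2775.
Total external benefit = MEB × Q_m = 19.88 × 66.2775 = 1317.5967.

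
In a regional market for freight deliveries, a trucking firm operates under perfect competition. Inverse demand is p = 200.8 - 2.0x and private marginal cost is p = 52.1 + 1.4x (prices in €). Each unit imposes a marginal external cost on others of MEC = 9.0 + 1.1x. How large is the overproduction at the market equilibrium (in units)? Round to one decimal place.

12.7 units

Market equilibrium (private): 52.1 + 1.4x = 200.8 - 2.0x → x_m = 43.7353.
Social marginal cost = private MC + MEC = 61.1 + 2.5x.
Set SMC = demand: 61.1 + 2.5x = 200.8 - 2.0x → x* = 31.0444.
Gap = |43.7353 − 31.0444| = 12.6909.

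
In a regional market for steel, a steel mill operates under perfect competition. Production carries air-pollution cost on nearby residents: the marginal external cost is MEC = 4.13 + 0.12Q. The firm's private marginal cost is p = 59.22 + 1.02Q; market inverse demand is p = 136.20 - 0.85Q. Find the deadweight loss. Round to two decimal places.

DWL = 20.67

Market equilibrium (private): 59.22 + 1.02Q = 136.20 - 0.85Q → Q_m = 41.1658.
Social marginal cost = private MC + MEC = 63.35 + 1.14Q.
Set SMC = demand: 63.35 + 1.14Q = 136.20 - 0.85Q → Q* = 36.6080.
The welfare-loss triangle has base |Q_m − Q*| and height MEC(Q_m) (the vertical gap between SMC and demand is zero at Q* and MEC at Q_m).
DWL = ½ × 4.5578 × 9.0699 = 20.6694.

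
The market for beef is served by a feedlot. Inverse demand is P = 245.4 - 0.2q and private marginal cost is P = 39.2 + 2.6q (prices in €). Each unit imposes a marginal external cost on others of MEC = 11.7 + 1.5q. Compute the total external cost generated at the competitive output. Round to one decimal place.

€4929.1

Market equilibrium (private): 39.2 + 2.6q = 245.4 - 0.2q → q_m = 73.6429.
Total external cost = ∫₀^{q_m} (11.7 + 1.5q) dq = 11.7×73.6429 + ½×1.5×73.6429² = 4929.0795.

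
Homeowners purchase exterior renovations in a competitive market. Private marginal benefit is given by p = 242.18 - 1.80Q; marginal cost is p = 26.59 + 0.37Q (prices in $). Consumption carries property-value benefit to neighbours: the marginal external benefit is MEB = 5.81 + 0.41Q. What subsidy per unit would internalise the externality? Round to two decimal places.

subsidy = $57.39 per unit

Social marginal benefit = demand + MEB = 247.99 - 1.39Q.
Set SMB = MC: 247.99 - 1.39Q = 26.59 + 0.37Q → Q* = 125.7955.
The Pigouvian subsidy equals MEB at Q*: 5.81 + 0.41×125.7955 = 57.3862.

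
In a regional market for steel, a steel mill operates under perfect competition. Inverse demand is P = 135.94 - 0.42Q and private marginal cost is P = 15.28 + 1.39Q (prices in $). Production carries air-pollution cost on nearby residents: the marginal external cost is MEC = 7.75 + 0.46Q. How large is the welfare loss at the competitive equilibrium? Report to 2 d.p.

Market equilibrium (private): 15.28 + 1.39Q = 135.94 - 0.42Q → Q_m = 66.6630.
Social marginal cost = private MC + MEC = 23.03 + 1.85Q.
Set SMC = demand: 23.03 + 1.85Q = 135.94 - 0.42Q → Q* = 49.7401.
The welfare-loss triangle has base |Q_m − Q*| and height MEC(Q_m) (the vertical gap between SMC and demand is zero at Q* and MEC at Q_m).
DWL = ½ × 16.9229 × 38.4150 = 325.0466.

DWL = $325.05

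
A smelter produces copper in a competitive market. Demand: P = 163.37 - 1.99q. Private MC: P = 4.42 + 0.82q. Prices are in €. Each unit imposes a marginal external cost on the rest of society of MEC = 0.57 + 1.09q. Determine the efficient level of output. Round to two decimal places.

q* = 40.61

Social marginal cost = private MC + MEC = 4.99 + 1.91q.
Set SMC = demand: 4.99 + 1.91q = 163.37 - 1.99q → q* = 40.6103.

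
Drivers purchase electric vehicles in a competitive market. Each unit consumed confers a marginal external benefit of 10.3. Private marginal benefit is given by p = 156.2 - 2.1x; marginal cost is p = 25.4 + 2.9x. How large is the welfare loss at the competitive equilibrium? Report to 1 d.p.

Market equilibrium (private): 25.4 + 2.9x = 156.2 - 2.1x → x_m = 26.1600.
Social marginal benefit = demand + MEB = 166.5 - 2.1x.
Set SMB = MC: 166.5 - 2.1x = 25.4 + 2.9x → x* = 28.2200.
Between x* and x_m the wedge SMB − MC runs linearly from 0 to MEB(x_m), so the loss is a triangle.
DWL = ½ × 2.0600 × 10.3000 = 10.6090.

DWL = 10.6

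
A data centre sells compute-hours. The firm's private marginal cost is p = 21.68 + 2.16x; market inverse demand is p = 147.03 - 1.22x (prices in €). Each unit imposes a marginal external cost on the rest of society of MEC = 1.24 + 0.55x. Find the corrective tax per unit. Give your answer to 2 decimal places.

tax = €18.61 per unit

Social marginal cost = private MC + MEC = 22.92 + 2.71x.
Set SMC = demand: 22.92 + 2.71x = 147.03 - 1.22x → x* = 31.5802.
The Pigouvian tax equals MEC at x*: 1.24 + 0.55×31.5802 = 18.6091.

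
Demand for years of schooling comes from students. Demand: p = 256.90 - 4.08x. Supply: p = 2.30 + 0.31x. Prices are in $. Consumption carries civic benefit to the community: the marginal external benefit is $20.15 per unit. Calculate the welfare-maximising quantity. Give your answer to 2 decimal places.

Social marginal benefit = demand + MEB = 277.05 - 4.08x.
Set SMB = MC: 277.05 - 4.08x = 2.30 + 0.31x → x* = 62.5854.

x* = 62.59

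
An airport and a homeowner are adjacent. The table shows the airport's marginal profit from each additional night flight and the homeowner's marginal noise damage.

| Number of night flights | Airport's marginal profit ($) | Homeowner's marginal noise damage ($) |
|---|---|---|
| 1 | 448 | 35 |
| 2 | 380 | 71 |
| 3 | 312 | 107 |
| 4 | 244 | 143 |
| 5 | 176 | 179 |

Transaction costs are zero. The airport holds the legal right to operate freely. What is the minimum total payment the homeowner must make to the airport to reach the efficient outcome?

$176

Left alone the airport would choose level 5 (marginal profit stays positive).
Efficient level: k* = 4 (marginal profit ≥ marginal noise damage through 4).
The homeowner must at least cover the airport's forgone profit from cutting 5→4: 176 = 176.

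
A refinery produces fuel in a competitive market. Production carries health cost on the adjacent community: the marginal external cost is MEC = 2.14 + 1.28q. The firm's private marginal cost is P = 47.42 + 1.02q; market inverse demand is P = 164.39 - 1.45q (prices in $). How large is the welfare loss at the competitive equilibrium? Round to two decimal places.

DWL = $525.11

Market equilibrium (private): 47.42 + 1.02q = 164.39 - 1.45q → q_m = 47.3563.
Social marginal cost = private MC + MEC = 49.56 + 2.30q.
Set SMC = demand: 49.56 + 2.30q = 164.39 - 1.45q → q* = 30.6213.
Height of the DWL triangle at q_m is SMC(q_m) − demand(q_m) = MEC(q_m) = 62.7560.
DWL = ½ × 16.7350 × 62.7560 = 525.1108.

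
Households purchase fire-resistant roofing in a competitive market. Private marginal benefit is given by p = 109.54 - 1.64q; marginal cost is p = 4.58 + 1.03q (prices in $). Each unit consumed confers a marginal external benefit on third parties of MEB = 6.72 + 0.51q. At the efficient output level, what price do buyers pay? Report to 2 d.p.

P = $24.75

Social marginal benefit = demand + MEB = 116.26 - 1.13q.
Set SMB = MC: 116.26 - 1.13q = 4.58 + 1.03q → q* = 51.7037.
Consumer price on the demand curve at q*: 109.54 − 1.64×51.7037 = 24.7459.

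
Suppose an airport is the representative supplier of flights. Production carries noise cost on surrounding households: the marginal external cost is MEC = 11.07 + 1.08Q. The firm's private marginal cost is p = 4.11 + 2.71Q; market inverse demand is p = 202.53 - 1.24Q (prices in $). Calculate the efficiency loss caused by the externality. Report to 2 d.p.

Market equilibrium (private): 4.11 + 2.71Q = 202.53 - 1.24Q → Q_m = 50.2329.
Social marginal cost = private MC + MEC = 15.18 + 3.79Q.
Set SMC = demand: 15.18 + 3.79Q = 202.53 - 1.24Q → Q* = 37.2465.
The loss is the area between SMC and demand from Q* to Q_m; with linear curves that's a triangle of height MEC(Q_m).
DWL = ½ × 12.9864 × 65.3215 = 424.1456.

DWL = $424.15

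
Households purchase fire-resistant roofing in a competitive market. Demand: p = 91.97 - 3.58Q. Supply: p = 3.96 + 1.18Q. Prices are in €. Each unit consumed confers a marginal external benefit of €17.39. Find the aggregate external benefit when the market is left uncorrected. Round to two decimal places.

Market equilibrium (private): 3.96 + 1.18Q = 91.97 - 3.58Q → Q_m = 18.4895.
Total external benefit = MEB × Q_m = 17.39 × 18.4895 = 321.5324.

€321.53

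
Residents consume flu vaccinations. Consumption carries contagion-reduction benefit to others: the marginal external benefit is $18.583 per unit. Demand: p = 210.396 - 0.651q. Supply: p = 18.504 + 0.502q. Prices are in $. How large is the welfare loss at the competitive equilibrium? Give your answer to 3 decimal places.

DWL = $149.752

Market equilibrium (private): 18.504 + 0.502q = 210.396 - 0.651q → q_m = 166.4284.
Social marginal benefit = demand + MEB = 228.979 - 0.651q.
Set SMB = MC: 228.979 - 0.651q = 18.504 + 0.502q → q* = 182.5455.
Height of the DWL triangle at q_m is SMB(q_m) − MC(q_m) = MEB(q_m) = 18.5830.
DWL = ½ × 16.1171 × 18.5830 = 149.7520.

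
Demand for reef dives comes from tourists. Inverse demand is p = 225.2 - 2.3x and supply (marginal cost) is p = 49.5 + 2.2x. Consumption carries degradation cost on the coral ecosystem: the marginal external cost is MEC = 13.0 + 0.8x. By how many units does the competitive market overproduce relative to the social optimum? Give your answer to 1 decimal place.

8.3 units

Market equilibrium (private): 49.5 + 2.2x = 225.2 - 2.3x → x_m = 39.0444.
Social marginal benefit = demand − MEC = 212.2 - 3.1x.
Set SMB = MC: 212.2 - 3.1x = 49.5 + 2.2x → x* = 30.6981.
Gap = |39.0444 − 30.6981| = 8.3463.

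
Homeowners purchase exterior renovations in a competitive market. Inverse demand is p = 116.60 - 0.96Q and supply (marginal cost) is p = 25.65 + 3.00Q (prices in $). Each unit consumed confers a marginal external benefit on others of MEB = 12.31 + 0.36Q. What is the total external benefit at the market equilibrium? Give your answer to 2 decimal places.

Market equilibrium (private): 25.65 + 3.00Q = 116.60 - 0.96Q → Q_m = 22.9672.
Total external benefit = ∫₀^{Q_m} (12.31 + 0.36Q) dQ = 12.31×22.9672 + ½×0.36×22.9672² = 377.6748.

$377.67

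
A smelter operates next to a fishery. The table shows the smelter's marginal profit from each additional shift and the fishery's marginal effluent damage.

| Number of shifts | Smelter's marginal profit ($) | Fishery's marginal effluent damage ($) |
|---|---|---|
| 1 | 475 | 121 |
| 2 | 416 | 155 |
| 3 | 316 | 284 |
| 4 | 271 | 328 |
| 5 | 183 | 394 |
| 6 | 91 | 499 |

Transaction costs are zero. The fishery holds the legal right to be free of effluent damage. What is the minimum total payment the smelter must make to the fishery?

Efficient level: marginal profit ≥ marginal effluent damage through level 3, so k* = 3.
With the fishery holding the right, the smelter must at least compensate total damage at k*: 121 + 155 + 284 = 560.

$560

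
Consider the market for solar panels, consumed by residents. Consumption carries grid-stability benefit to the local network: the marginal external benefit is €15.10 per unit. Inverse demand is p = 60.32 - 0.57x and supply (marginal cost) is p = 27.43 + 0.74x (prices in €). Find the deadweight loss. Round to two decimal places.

Market equilibrium (private): 27.43 + 0.74x = 60.32 - 0.57x → x_m = 25.1069.
Social marginal benefit = demand + MEB = 75.42 - 0.57x.
Set SMB = MC: 75.42 - 0.57x = 27.43 + 0.74x → x* = 36.6336.
Height of the DWL triangle at x_m is SMB(x_m) − MC(x_m) = MEB(x_m) = 15.1000.
DWL = ½ × 11.5267 × 15.1000 = 87.0266.

DWL = €87.03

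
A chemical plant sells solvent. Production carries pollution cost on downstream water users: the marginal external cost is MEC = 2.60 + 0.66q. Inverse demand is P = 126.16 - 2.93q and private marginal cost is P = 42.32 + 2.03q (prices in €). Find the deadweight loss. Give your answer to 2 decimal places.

DWL = €16.84

Market equilibrium (private): 42.32 + 2.03q = 126.16 - 2.93q → q_m = 16.9032.
Social marginal cost = private MC + MEC = 44.92 + 2.69q.
Set SMC = demand: 44.92 + 2.69q = 126.16 - 2.93q → q* = 14.4555.
Between q* and q_m the wedge SMC − demand runs linearly from 0 to MEC(q_m), so the loss is a triangle.
DWL = ½ × 2.4477 × 13.7561 = 16.8354.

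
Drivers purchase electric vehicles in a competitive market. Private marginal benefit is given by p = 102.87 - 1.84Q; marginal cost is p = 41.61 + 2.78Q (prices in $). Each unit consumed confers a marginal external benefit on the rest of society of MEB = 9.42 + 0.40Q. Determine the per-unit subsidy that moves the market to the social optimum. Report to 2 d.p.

Social marginal benefit = demand + MEB = 112.29 - 1.44Q.
Set SMB = MC: 112.29 - 1.44Q = 41.61 + 2.78Q → Q* = 16.7488.
The Pigouvian subsidy equals MEB at Q*: 9.42 + 0.40×16.7488 = 16.1195.

subsidy = $16.12 per unit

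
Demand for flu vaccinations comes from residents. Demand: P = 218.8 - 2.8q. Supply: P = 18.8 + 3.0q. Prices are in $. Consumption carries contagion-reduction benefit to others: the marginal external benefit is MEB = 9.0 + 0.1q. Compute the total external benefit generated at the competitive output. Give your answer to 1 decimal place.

Market equilibrium (private): 18.8 + 3.0q = 218.8 - 2.8q → q_m = 34.4828.
Total external benefit = ∫₀^{q_m} (9.0 + 0.1q) dq = 9.0×34.4828 + ½×0.1×34.4828² = 369.7984.

$369.8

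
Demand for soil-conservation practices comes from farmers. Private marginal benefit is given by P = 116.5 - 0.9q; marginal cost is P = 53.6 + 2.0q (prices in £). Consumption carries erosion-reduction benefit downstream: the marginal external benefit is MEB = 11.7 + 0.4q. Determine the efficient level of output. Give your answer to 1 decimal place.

q* = 29.8

Social marginal benefit = demand + MEB = 128.2 - 0.5q.
Set SMB = MC: 128.2 - 0.5q = 53.6 + 2.0q → q* = 29.8400.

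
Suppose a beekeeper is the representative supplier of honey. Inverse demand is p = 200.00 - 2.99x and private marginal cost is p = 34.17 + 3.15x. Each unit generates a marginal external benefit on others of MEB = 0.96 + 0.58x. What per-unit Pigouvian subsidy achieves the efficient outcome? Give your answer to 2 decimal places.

subsidy = 18.36 per unit

Social marginal cost = private MC − MEB = 33.21 + 2.57x.
Set SMC = demand: 33.21 + 2.57x = 200.00 - 2.99x → x* = 29.9982.
The Pigouvian subsidy equals MEB at x*: 0.96 + 0.58×29.9982 = 18.3590.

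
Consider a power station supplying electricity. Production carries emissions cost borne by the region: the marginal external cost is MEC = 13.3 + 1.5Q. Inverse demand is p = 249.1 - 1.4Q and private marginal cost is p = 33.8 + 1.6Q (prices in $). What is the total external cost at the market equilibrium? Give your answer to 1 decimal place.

Market equilibrium (private): 33.8 + 1.6Q = 249.1 - 1.4Q → Q_m = 71.7667.
Total external cost = ∫₀^{Q_m} (13.3 + 1.5Q) dQ = 13.3×71.7667 + ½×1.5×71.7667² = 4817.3415.

$4817.3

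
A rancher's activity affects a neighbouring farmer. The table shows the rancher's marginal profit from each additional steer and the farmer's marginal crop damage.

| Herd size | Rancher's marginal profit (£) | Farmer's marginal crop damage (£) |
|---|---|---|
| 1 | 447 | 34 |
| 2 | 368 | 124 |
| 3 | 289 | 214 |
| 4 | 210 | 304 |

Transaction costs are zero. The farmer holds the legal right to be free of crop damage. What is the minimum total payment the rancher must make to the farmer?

Efficient level: marginal profit ≥ marginal crop damage through level 3, so k* = 3.
With the farmer holding the right, the rancher must at least compensate total damage at k*: 34 + 124 + 214 = 372.

£372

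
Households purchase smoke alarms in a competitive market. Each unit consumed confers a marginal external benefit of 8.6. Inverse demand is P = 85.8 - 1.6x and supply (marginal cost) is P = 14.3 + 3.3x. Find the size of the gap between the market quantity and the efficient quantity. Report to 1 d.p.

1.8 units

Market equilibrium (private): 14.3 + 3.3x = 85.8 - 1.6x → x_m = 14.5918.
Social marginal benefit = demand + MEB = 94.4 - 1.6x.
Set SMB = MC: 94.4 - 1.6x = 14.3 + 3.3x → x* = 16.3469.
Gap = |14.5918 − 16.3469| = 1.7551.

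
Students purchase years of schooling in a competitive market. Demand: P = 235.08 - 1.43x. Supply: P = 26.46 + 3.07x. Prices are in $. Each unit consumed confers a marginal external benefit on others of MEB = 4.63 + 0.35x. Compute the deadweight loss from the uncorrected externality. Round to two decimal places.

Market equilibrium (private): 26.46 + 3.07x = 235.08 - 1.43x → x_m = 46.3600.
Social marginal benefit = demand + MEB = 239.71 - 1.08x.
Set SMB = MC: 239.71 - 1.08x = 26.46 + 3.07x → x* = 51.3855.
The loss is the area between SMB and MC from x* to x_m; with linear curves that's a triangle of height MEB(x_m).
DWL = ½ × 5.0255 × 20.8560 = 52.4059.

DWL = $52.41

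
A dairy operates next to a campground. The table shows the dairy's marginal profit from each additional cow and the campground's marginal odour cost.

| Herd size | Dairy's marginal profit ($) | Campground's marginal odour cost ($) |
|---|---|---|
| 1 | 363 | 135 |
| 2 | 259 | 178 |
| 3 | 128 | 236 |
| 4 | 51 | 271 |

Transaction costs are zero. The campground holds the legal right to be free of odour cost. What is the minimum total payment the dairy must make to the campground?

$313

Efficient level: marginal profit ≥ marginal odour cost through level 2, so k* = 2.
With the campground holding the right, the dairy must at least compensate total damage at k*: 135 + 178 = 313.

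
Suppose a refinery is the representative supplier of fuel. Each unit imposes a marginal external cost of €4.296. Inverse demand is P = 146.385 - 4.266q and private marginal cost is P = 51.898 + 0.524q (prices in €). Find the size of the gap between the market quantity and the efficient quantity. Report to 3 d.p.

0.897 units

Market equilibrium (private): 51.898 + 0.524q = 146.385 - 4.266q → q_m = 19.7259.
Social marginal cost = private MC + MEC = 56.194 + 0.524q.
Set SMC = demand: 56.194 + 0.524q = 146.385 - 4.266q → q* = 18.8290.
Gap = |19.7259 − 18.8290| = 0.8969.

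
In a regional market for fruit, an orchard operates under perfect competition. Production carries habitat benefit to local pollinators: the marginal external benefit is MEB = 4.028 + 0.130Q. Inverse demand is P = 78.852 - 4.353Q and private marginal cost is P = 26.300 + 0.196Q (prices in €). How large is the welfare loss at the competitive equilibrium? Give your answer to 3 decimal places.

DWL = €3.460

Market equilibrium (private): 26.300 + 0.196Q = 78.852 - 4.353Q → Q_m = 11.5524.
Social marginal cost = private MC − MEB = 22.272 + 0.066Q.
Set SMC = demand: 22.272 + 0.066Q = 78.852 - 4.353Q → Q* = 12.8038.
Between Q* and Q_m the wedge demand − SMC runs linearly from 0 to MEB(Q_m), so the loss is a triangle.
DWL = ½ × 1.2514 × 5.5298 = 3.4600.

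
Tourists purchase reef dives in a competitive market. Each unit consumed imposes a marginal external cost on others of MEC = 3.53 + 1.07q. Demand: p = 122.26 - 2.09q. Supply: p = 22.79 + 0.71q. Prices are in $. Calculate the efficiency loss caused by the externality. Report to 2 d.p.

DWL = $222.96

Market equilibrium (private): 22.79 + 0.71q = 122.26 - 2.09q → q_m = 35.5250.
Social marginal benefit = demand − MEC = 118.73 - 3.16q.
Set SMB = MC: 118.73 - 3.16q = 22.79 + 0.71q → q* = 24.7907.
Between q* and q_m the wedge MC − SMB runs linearly from 0 to MEC(q_m), so the loss is a triangle.
DWL = ½ × 10.7343 × 41.5418 = 222.9611.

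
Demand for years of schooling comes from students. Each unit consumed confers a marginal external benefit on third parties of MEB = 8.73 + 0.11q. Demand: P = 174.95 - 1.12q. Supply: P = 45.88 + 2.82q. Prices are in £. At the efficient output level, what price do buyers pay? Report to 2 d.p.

P = £134.65

Social marginal benefit = demand + MEB = 183.68 - 1.01q.
Set SMB = MC: 183.68 - 1.01q = 45.88 + 2.82q → q* = 35.9791.
Consumer price on the demand curve at q*: 174.95 − 1.12×35.9791 = 134.6534.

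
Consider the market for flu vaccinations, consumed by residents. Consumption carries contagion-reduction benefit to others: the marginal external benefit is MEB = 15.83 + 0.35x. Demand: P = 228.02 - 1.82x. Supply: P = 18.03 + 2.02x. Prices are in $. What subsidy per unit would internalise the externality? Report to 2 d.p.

Social marginal benefit = demand + MEB = 243.85 - 1.47x.
Set SMB = MC: 243.85 - 1.47x = 18.03 + 2.02x → x* = 64.7049.
The Pigouvian subsidy equals MEB at x*: 15.83 + 0.35×64.7049 = 38.4767.

subsidy = $38.48 per unit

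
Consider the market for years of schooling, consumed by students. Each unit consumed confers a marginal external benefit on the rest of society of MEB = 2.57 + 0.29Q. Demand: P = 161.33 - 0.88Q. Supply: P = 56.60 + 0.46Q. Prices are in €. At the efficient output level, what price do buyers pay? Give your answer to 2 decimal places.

P = €71.40

Social marginal benefit = demand + MEB = 163.90 - 0.59Q.
Set SMB = MC: 163.90 - 0.59Q = 56.60 + 0.46Q → Q* = 102.1905.
Consumer price on the demand curve at Q*: 161.33 − 0.88×102.1905 = 71.4024.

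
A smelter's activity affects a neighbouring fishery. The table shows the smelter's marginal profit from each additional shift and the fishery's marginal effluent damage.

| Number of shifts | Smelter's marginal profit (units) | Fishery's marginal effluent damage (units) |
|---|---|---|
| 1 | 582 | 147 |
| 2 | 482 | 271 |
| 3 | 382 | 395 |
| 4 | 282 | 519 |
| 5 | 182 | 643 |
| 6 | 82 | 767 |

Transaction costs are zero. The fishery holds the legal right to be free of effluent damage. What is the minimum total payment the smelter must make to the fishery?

418

Efficient level: marginal profit ≥ marginal effluent damage through level 2, so k* = 2.
With the fishery holding the right, the smelter must at least compensate total damage at k*: 147 + 271 = 418.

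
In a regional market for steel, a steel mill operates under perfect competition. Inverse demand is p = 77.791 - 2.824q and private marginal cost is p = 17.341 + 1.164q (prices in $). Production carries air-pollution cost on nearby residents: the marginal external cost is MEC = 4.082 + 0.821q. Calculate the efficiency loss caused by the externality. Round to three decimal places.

DWL = $28.398

Market equilibrium (private): 17.341 + 1.164q = 77.791 - 2.824q → q_m = 15.1580.
Social marginal cost = private MC + MEC = 21.423 + 1.985q.
Set SMC = demand: 21.423 + 1.985q = 77.791 - 2.824q → q* = 11.7214.
The welfare-loss triangle has base |q_m − q*| and height MEC(q_m) (the vertical gap between SMC and demand is zero at q* and MEC at q_m).
DWL = ½ × 3.4366 × 16.5267 = 28.3978.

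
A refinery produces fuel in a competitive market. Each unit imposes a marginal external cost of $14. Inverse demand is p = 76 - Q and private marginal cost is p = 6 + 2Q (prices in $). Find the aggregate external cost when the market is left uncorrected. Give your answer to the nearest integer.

$327

Market equilibrium (private): 6 + 2Q = 76 - Q → Q_m = 23.3333.
Total external cost = MEC × Q_m = 14 × 23.3333 = 326.6662.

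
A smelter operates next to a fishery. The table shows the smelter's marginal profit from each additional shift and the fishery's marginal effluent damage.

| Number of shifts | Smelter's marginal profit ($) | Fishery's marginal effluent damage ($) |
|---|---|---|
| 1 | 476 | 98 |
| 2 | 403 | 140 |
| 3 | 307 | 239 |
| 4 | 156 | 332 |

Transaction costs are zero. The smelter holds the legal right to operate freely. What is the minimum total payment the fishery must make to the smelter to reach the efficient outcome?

Left alone the smelter would choose level 4 (marginal profit stays positive).
Efficient level: k* = 3 (marginal profit ≥ marginal effluent damage through 3).
The fishery must at least cover the smelter's forgone profit from cutting 4→3: 156 = 156.

$156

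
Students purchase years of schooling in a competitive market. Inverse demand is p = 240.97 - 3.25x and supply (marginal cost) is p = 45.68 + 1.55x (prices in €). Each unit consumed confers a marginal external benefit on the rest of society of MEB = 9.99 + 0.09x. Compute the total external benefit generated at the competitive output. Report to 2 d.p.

Market equilibrium (private): 45.68 + 1.55x = 240.97 - 3.25x → x_m = 40.6854.
Total external benefit = ∫₀^{x_m} (9.99 + 0.09x) dx = 9.99×40.6854 + ½×0.09×40.6854² = 480.9357.

€480.94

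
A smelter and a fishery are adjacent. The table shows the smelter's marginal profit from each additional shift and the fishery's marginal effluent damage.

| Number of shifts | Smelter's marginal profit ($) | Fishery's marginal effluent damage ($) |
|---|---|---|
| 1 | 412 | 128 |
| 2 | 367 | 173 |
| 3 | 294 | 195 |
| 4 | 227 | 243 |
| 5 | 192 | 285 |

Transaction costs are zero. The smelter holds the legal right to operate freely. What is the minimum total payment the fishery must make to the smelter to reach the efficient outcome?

$419

Left alone the smelter would choose level 5 (marginal profit stays positive).
Efficient level: k* = 3 (marginal profit ≥ marginal effluent damage through 3).
The fishery must at least cover the smelter's forgone profit from cutting 5→3: 227 + 192 = 419.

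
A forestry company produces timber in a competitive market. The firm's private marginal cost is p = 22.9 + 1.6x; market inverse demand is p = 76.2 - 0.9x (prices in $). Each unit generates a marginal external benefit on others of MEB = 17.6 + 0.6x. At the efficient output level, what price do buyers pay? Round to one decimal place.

P = $42.6

Social marginal cost = private MC − MEB = 5.3 + x.
Set SMC = demand: 5.3 + x = 76.2 - 0.9x → x* = 37.3158.
Consumer price on the demand curve at x*: 76.2 − 0.9×37.3158 = 42.6158.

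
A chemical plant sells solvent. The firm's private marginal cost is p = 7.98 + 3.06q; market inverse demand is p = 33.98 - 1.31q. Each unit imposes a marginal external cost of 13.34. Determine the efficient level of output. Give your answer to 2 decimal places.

q* = 2.90

Social marginal cost = private MC + MEC = 21.32 + 3.06q.
Set SMC = demand: 21.32 + 3.06q = 33.98 - 1.31q → q* = 2.8970.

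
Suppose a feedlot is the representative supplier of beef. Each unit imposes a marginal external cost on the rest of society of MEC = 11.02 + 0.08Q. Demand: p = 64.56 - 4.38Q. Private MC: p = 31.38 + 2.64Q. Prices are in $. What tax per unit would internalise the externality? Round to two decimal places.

Social marginal cost = private MC + MEC = 42.40 + 2.72Q.
Set SMC = demand: 42.40 + 2.72Q = 64.56 - 4.38Q → Q* = 3.1211.
The Pigouvian tax equals MEC at Q*: 11.02 + 0.08×3.1211 = 11.2697.

tax = $11.27 per unit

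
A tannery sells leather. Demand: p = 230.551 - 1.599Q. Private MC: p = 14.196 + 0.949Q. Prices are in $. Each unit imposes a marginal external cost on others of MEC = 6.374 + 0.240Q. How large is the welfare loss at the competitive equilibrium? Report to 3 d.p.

Market equilibrium (private): 14.196 + 0.949Q = 230.551 - 1.599Q → Q_m = 84.9117.
Social marginal cost = private MC + MEC = 20.570 + 1.189Q.
Set SMC = demand: 20.570 + 1.189Q = 230.551 - 1.599Q → Q* = 75.3160.
Between Q* and Q_m the wedge SMC − demand runs linearly from 0 to MEC(Q_m), so the loss is a triangle.
DWL = ½ × 9.5957 × 26.7528 = 128.3559.

DWL = $128.356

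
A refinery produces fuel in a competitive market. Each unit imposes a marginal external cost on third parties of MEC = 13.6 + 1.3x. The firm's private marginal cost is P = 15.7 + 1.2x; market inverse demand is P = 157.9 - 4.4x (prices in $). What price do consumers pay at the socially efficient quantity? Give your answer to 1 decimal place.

P = $75.9

Social marginal cost = private MC + MEC = 29.3 + 2.5x.
Set SMC = demand: 29.3 + 2.5x = 157.9 - 4.4x → x* = 18.6377.
Consumer price on the demand curve at x*: 157.9 − 4.4×18.6377 = 75.8941.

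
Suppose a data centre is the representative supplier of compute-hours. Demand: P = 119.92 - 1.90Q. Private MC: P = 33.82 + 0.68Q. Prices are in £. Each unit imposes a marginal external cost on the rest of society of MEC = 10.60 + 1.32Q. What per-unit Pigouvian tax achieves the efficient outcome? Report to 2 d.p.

tax = £36.15 per unit

Social marginal cost = private MC + MEC = 44.42 + 2.00Q.
Set SMC = demand: 44.42 + 2.00Q = 119.92 - 1.90Q → Q* = 19.3590.
The Pigouvian tax equals MEC at Q*: 10.60 + 1.32×19.3590 = 36.1539.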